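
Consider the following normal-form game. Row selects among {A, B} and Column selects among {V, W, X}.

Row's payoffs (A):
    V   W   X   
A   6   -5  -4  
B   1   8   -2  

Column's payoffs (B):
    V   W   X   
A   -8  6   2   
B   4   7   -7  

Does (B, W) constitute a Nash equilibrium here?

Yes

Holding Column at W: Row gets 8 from B, versus -5 from A. No profitable deviation for Row.
Holding Row at B: Column gets 7 from W, versus 4 from V, -7 from X. No profitable deviation for Column either.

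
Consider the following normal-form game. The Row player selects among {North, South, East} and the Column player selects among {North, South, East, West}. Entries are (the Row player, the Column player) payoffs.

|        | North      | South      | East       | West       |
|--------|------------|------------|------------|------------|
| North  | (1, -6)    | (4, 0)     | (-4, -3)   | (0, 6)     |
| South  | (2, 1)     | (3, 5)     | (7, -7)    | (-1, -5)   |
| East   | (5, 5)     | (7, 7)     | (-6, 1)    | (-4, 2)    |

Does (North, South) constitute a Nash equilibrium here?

No

Holding the Column player at South: the Row player gets 4 from North but could get 7 by switching to East. The Row player has a profitable deviation.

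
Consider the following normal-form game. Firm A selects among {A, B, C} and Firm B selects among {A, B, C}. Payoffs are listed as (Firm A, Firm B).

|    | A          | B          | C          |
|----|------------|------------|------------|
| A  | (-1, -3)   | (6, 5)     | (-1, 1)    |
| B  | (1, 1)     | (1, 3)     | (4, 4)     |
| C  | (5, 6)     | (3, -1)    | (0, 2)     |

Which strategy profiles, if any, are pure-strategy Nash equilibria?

Check mutual best responses: a cell is a NE iff neither player can gain by unilaterally deviating.
Firm A's best responses — vs A: C (payoff 5); vs B: A (payoff 6); vs C: B (payoff 4).
Firm B's best responses — vs A: B (payoff 5); vs B: C (payoff 4); vs C: A (payoff 6).
Mutual best responses occur at (A, B), (B, C), and (C, A); at each, neither player gains by switching.

(A, B), (B, C), and (C, A)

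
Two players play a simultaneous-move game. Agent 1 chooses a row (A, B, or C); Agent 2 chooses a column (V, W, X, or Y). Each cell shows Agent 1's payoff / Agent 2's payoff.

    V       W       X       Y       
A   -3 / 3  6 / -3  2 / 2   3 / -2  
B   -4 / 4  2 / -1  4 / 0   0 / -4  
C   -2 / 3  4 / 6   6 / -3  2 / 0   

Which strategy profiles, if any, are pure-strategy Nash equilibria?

No pure-strategy Nash equilibrium

Find each player's best response to every opponent strategy; NE are the intersections.
Agent 1's best responses — vs V: C (payoff -2); vs W: A (payoff 6); vs X: C (payoff 6); vs Y: A (payoff 3).
Agent 2's best responses — vs A: V (payoff 3); vs B: V (payoff 4); vs C: W (payoff 6).
No cell has both players best-responding. For instance, Agent 1's best reply to V is C, but against C Agent 2 prefers W over V.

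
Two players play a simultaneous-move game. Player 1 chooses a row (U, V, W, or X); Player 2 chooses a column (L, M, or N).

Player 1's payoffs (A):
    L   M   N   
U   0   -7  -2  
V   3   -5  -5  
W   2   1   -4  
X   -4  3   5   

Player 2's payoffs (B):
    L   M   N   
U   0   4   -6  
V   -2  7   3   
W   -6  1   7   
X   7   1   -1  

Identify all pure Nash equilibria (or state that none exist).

Check mutual best responses: a cell is a NE iff neither player can gain by unilaterally deviating.
Player 1's best responses — vs L: V (payoff 3); vs M: X (payoff 3); vs N: X (payoff 5).
Player 2's best responses — vs U: M (payoff 4); vs V: M (payoff 7); vs W: N (payoff 7); vs X: L (payoff 7).
No cell has both players best-responding. For instance, Player 1's best reply to N is X, but against X Player 2 prefers L over N.

There is no pure-strategy Nash equilibrium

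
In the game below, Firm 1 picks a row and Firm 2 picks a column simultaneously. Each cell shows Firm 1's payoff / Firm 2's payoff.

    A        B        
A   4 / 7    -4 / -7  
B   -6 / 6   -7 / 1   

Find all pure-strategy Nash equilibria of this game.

(A, A)

Check mutual best responses: a cell is a NE iff neither player can gain by unilaterally deviating.
Firm 1's best responses — vs A: A (payoff 4); vs B: A (payoff -4).
Firm 2's best responses — vs A: A (payoff 7); vs B: A (payoff 6).
The only mutual best response is (A, A); neither player gains by switching there.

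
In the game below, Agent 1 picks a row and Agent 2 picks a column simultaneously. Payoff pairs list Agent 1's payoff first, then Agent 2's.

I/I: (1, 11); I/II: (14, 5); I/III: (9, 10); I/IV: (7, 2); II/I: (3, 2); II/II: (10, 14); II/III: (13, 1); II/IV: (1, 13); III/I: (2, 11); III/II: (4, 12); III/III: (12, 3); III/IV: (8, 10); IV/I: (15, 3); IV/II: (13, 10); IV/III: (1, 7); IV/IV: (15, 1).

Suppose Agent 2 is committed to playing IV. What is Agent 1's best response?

IV

With Agent 2 fixed at IV, Agent 1's payoffs are: I → 7, II → 1, III → 8, IV → 15.
The maximum is 15, achieved by IV.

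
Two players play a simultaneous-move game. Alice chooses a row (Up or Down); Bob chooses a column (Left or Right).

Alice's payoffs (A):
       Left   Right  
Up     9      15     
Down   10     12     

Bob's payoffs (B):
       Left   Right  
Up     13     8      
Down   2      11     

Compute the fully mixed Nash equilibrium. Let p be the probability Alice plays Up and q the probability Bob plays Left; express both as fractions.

Each player's mixing probability is pinned down by making the *other* player indifferent.
Bob indifferent between Left and Right: p·13 + (1−p)·2 = p·8 + (1−p)·11 ⟹ 2 + 11p = 11 + (-3)p ⟹ p = 9/14.
Alice indifferent between Up and Down: q·9 + (1−q)·15 = q·10 + (1−q)·12 ⟹ 15 + (-6)q = 12 + (-2)q ⟹ q = 3/4.

p = 9/14, q = 3/4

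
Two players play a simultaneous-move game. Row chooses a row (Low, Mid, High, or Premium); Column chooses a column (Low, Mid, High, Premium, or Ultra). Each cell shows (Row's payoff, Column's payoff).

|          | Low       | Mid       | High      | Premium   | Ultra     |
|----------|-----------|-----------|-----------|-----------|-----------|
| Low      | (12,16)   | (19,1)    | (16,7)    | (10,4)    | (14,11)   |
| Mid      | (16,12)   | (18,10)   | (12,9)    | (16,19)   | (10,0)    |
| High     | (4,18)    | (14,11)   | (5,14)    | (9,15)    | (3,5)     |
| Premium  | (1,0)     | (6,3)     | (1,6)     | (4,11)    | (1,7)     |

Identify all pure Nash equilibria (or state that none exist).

Find each player's best response to every opponent strategy; NE are the intersections.
Row's best responses — vs Low: Mid (payoff 16); vs Mid: Low (payoff 19); vs High: Low (payoff 16); vs Premium: Mid (payoff 16); vs Ultra: Low (payoff 14).
Column's best responses — vs Low: Low (payoff 16); vs Mid: Premium (payoff 19); vs High: Low (payoff 18); vs Premium: Premium (payoff 11).
The only mutual best response is (Mid, Premium); neither player gains by switching there.

(Mid, Premium)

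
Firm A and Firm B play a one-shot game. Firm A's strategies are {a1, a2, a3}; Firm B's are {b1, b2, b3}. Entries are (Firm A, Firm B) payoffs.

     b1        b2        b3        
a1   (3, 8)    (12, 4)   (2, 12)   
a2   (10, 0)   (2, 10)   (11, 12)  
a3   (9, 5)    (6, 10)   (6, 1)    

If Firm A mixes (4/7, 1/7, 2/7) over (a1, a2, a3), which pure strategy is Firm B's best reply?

b3

Compute Firm B's expected payoff from each pure strategy against the given mix.
b1: (4/7)·8 + (1/7)·0 + (2/7)·5 = 6
b2: (4/7)·4 + (1/7)·10 + (2/7)·10 = 46/7
b3: (4/7)·12 + (1/7)·12 + (2/7)·1 = 62/7
Highest expected payoff is 62/7, from b3.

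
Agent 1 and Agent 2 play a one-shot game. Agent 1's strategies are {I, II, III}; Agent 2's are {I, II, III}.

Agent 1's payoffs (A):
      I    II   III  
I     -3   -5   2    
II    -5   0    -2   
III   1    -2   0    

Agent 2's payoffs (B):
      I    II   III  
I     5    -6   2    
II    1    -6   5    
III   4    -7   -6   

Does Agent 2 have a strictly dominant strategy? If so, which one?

No strictly dominant strategy

A strategy is strictly dominant if it gives Agent 2 a strictly higher payoff than every other strategy, against every choice by the opponent.
I is not dominant: against II, III gives 5 > 1.
II is not dominant: against I, I gives 5 > -6.
III is not dominant: against I, I gives 5 > 2.
No single strategy is best against every opponent action.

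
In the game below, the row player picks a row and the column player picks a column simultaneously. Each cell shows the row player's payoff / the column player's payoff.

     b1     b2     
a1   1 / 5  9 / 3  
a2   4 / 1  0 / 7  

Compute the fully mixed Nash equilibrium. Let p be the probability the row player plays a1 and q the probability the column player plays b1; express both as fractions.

p = 3/4, q = 3/4

In a mixed NE each player is indifferent between their pure strategies, so the opponent's mix sets the indifference.
The column player indifferent between b1 and b2: p·5 + (1−p)·1 = p·3 + (1−p)·7 ⟹ 1 + 4p = 7 + (-4)p ⟹ p = 3/4.
The row player indifferent between a1 and a2: q·1 + (1−q)·9 = q·4 + (1−q)·0 ⟹ 9 + (-8)q = 0 + 4q ⟹ q = 3/4.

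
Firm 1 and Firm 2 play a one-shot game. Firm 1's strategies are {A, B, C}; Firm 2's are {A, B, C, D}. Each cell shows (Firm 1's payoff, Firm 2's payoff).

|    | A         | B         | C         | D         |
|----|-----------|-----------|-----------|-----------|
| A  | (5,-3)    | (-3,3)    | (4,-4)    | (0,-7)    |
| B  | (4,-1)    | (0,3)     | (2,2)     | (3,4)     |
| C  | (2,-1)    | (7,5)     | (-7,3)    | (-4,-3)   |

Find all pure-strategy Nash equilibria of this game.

Check mutual best responses: a cell is a NE iff neither player can gain by unilaterally deviating.
Firm 1's best responses — vs A: A (payoff 5); vs B: C (payoff 7); vs C: A (payoff 4); vs D: B (payoff 3).
Firm 2's best responses — vs A: B (payoff 3); vs B: D (payoff 4); vs C: B (payoff 5).
Mutual best responses occur at (B, D) and (C, B); at each, neither player gains by switching.

(B, D) and (C, B)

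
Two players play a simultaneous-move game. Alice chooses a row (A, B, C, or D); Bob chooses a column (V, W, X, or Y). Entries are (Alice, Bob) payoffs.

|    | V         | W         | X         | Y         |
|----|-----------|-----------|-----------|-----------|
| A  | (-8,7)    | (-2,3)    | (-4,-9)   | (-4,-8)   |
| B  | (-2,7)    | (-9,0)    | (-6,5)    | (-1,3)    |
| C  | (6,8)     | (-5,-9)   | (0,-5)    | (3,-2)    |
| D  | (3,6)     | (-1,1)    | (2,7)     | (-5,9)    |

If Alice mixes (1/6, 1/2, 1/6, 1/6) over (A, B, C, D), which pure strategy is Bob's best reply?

V

Bob's best reply maximizes expected payoff against the mix.
V: (1/6)·7 + (1/2)·7 + (1/6)·8 + (1/6)·6 = 7
W: (1/6)·3 + (1/2)·0 + (1/6)·(-9) + (1/6)·1 = -5/6
X: (1/6)·(-9) + (1/2)·5 + (1/6)·(-5) + (1/6)·7 = 4/3
Y: (1/6)·(-8) + (1/2)·3 + (1/6)·(-2) + (1/6)·9 = 4/3
Highest expected payoff is 7, from V.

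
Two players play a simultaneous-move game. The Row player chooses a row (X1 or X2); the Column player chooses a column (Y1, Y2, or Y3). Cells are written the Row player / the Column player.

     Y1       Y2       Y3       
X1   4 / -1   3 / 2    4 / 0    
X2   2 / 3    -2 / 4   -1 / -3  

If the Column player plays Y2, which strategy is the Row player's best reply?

With the Column player fixed at Y2, the Row player's payoffs are: X1 → 3, X2 → -2.
The maximum is 3, achieved by X1.

X1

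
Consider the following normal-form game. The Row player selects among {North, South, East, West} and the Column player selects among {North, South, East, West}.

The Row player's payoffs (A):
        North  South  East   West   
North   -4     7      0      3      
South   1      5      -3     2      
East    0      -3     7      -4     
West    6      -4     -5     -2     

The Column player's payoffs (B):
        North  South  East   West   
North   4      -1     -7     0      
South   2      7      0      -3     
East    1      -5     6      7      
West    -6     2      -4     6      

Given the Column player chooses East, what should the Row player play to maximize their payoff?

With the Column player fixed at East, the Row player's payoffs are: North → 0, South → -3, East → 7, West → -5.
The maximum is 7, achieved by East.

East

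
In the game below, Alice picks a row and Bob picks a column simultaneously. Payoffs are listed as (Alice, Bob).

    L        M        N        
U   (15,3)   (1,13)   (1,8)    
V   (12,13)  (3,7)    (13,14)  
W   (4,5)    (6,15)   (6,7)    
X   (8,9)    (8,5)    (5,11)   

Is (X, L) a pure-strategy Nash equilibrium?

No

Holding Bob at L: Alice gets 8 from X but could get 15 by switching to U. Alice has a profitable deviation.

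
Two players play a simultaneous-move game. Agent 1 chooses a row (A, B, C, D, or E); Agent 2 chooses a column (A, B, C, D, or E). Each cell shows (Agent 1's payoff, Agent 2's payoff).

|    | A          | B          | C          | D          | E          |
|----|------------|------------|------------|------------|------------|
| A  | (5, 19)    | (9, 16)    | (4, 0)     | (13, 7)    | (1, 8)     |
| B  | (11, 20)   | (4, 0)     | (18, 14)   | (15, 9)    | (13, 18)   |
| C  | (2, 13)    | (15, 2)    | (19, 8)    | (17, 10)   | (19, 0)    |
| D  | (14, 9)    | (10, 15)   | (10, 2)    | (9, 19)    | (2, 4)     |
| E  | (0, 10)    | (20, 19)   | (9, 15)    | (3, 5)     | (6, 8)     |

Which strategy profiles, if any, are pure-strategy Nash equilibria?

Find each player's best response to every opponent strategy; NE are the intersections.
Agent 1's best responses — vs A: D (payoff 14); vs B: E (payoff 20); vs C: C (payoff 19); vs D: C (payoff 17); vs E: C (payoff 19).
Agent 2's best responses — vs A: A (payoff 19); vs B: A (payoff 20); vs C: A (payoff 13); vs D: D (payoff 19); vs E: B (payoff 19).
The only mutual best response is (E, B); neither player gains by switching there.

(E, B)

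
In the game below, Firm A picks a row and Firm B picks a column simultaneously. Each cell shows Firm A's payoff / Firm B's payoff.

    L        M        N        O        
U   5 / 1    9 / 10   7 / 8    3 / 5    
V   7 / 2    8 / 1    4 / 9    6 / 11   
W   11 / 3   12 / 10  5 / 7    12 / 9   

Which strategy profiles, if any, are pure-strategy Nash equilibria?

(W, M)

A profile is a Nash equilibrium when each player is best-responding to the other.
Firm A's best responses — vs L: W (payoff 11); vs M: W (payoff 12); vs N: U (payoff 7); vs O: W (payoff 12).
Firm B's best responses — vs U: M (payoff 10); vs V: O (payoff 11); vs W: M (payoff 10).
The only mutual best response is (W, M); neither player gains by switching there.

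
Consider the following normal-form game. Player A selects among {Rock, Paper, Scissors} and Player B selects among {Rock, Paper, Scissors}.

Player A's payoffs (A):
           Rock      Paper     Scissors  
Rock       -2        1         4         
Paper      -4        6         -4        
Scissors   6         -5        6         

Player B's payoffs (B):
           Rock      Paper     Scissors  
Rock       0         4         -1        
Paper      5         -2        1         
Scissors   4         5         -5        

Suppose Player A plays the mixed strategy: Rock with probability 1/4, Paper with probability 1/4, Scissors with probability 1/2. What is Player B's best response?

Compute Player B's expected payoff from each pure strategy against the given mix.
Rock: (1/4)·0 + (1/4)·5 + (1/2)·4 = 13/4
Paper: (1/4)·4 + (1/4)·(-2) + (1/2)·5 = 3
Scissors: (1/4)·(-1) + (1/4)·1 + (1/2)·(-5) = -5/2
Highest expected payoff is 13/4, from Rock.

Rock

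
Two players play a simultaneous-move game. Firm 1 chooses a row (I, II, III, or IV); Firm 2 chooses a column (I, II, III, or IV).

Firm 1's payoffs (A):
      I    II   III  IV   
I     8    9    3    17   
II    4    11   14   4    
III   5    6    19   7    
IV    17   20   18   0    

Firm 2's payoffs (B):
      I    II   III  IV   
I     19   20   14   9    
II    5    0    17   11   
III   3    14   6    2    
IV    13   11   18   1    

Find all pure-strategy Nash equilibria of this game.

None

Check mutual best responses: a cell is a NE iff neither player can gain by unilaterally deviating.
Firm 1's best responses — vs I: IV (payoff 17); vs II: IV (payoff 20); vs III: III (payoff 19); vs IV: I (payoff 17).
Firm 2's best responses — vs I: II (payoff 20); vs II: III (payoff 17); vs III: II (payoff 14); vs IV: III (payoff 18).
No cell has both players best-responding. For instance, Firm 1's best reply to IV is I, but against I Firm 2 prefers II over IV.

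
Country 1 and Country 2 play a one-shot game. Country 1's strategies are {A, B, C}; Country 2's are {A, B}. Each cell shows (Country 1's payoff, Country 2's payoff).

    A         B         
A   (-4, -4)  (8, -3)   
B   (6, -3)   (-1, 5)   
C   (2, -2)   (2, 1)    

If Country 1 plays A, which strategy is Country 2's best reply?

With Country 1 fixed at A, Country 2's payoffs are: A → -4, B → -3.
The maximum is -3, achieved by B.

B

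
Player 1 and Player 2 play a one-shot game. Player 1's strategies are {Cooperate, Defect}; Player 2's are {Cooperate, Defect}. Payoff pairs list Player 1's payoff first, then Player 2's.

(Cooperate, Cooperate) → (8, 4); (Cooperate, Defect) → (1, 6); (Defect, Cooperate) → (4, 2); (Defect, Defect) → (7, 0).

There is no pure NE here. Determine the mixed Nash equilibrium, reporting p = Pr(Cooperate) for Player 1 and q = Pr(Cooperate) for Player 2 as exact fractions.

In a mixed NE each player is indifferent between their pure strategies, so the opponent's mix sets the indifference.
Player 2 indifferent between Cooperate and Defect: p·4 + (1−p)·2 = p·6 + (1−p)·0 ⟹ 2 + 2p = 0 + 6p ⟹ p = 1/2.
Player 1 indifferent between Cooperate and Defect: q·8 + (1−q)·1 = q·4 + (1−q)·7 ⟹ 1 + 7q = 7 + (-3)q ⟹ q = 3/5.

p = 1/2, q = 3/5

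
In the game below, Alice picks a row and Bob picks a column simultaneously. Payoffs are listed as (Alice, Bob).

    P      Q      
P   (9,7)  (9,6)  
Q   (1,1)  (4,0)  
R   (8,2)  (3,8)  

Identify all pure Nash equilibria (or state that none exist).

(P, P)

Find each player's best response to every opponent strategy; NE are the intersections.
Alice's best responses — vs P: P (payoff 9); vs Q: P (payoff 9).
Bob's best responses — vs P: P (payoff 7); vs Q: P (payoff 1); vs R: Q (payoff 8).
The only mutual best response is (P, P); neither player gains by switching there.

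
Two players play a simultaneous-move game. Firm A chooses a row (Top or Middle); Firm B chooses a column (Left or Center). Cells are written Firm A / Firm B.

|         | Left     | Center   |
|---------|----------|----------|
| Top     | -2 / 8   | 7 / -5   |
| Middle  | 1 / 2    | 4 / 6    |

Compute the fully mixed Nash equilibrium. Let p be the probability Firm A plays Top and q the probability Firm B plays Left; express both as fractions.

p = 4/17, q = 1/2

In a mixed NE each player is indifferent between their pure strategies, so the opponent's mix sets the indifference.
Firm B indifferent between Left and Center: p·8 + (1−p)·2 = p·(-5) + (1−p)·6 ⟹ 2 + 6p = 6 + (-11)p ⟹ p = 4/17.
Firm A indifferent between Top and Middle: q·(-2) + (1−q)·7 = q·1 + (1−q)·4 ⟹ 7 + (-9)q = 4 + (-3)q ⟹ q = 1/2.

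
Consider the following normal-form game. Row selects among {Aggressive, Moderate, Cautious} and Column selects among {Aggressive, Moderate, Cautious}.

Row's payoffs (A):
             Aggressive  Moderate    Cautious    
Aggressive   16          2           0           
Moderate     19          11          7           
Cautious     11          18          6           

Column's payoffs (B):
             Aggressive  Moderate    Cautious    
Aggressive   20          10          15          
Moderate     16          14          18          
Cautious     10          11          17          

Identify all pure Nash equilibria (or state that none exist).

(Moderate, Cautious)

A profile is a Nash equilibrium when each player is best-responding to the other.
Row's best responses — vs Aggressive: Moderate (payoff 19); vs Moderate: Cautious (payoff 18); vs Cautious: Moderate (payoff 7).
Column's best responses — vs Aggressive: Aggressive (payoff 20); vs Moderate: Cautious (payoff 18); vs Cautious: Cautious (payoff 17).
The only mutual best response is (Moderate, Cautious); neither player gains by switching there.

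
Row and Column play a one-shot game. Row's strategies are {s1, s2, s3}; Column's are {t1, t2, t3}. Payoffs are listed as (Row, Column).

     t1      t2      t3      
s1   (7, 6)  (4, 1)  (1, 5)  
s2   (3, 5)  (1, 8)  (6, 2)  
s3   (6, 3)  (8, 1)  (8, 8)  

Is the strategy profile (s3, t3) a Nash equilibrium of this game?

Holding Column at t3: Row gets 8 from s3, versus 1 from s1, 6 from s2. No profitable deviation for Row.
Holding Row at s3: Column gets 8 from t3, versus 3 from t1, 1 from t2. No profitable deviation for Column either.

Yes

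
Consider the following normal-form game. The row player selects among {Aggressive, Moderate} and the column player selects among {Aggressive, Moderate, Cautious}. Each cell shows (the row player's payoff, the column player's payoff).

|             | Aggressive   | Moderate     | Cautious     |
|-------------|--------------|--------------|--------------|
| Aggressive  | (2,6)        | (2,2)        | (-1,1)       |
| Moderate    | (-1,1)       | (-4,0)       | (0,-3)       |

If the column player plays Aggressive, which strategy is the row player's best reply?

Aggressive

With the column player fixed at Aggressive, the row player's payoffs are: Aggressive → 2, Moderate → -1.
The maximum is 2, achieved by Aggressive.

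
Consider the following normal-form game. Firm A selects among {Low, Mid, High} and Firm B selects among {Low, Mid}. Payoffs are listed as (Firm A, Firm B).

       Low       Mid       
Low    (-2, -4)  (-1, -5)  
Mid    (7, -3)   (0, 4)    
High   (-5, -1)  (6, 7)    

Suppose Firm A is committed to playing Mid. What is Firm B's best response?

With Firm A fixed at Mid, Firm B's payoffs are: Low → -3, Mid → 4.
The maximum is 4, achieved by Mid.

Mid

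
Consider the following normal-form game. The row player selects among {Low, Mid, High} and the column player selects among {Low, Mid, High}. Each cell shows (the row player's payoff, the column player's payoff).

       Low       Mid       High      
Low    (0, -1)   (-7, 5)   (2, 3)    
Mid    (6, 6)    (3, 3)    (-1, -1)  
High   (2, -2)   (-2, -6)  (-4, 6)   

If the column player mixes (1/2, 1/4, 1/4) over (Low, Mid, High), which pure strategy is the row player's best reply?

The row player's best reply maximizes expected payoff against the mix.
Low: (1/2)·0 + (1/4)·(-7) + (1/4)·2 = -5/4
Mid: (1/2)·6 + (1/4)·3 + (1/4)·(-1) = 7/2
High: (1/2)·2 + (1/4)·(-2) + (1/4)·(-4) = -1/2
Highest expected payoff is 7/2, from Mid.

Mid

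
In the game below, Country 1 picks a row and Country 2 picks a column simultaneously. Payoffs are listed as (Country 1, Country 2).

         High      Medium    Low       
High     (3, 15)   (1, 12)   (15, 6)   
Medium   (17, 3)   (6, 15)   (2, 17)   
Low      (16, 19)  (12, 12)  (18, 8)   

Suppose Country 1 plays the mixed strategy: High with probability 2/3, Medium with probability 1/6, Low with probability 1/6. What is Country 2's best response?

Compute Country 2's expected payoff from each pure strategy against the given mix.
High: (2/3)·15 + (1/6)·3 + (1/6)·19 = 41/3
Medium: (2/3)·12 + (1/6)·15 + (1/6)·12 = 25/2
Low: (2/3)·6 + (1/6)·17 + (1/6)·8 = 49/6
Highest expected payoff is 41/3, from High.

High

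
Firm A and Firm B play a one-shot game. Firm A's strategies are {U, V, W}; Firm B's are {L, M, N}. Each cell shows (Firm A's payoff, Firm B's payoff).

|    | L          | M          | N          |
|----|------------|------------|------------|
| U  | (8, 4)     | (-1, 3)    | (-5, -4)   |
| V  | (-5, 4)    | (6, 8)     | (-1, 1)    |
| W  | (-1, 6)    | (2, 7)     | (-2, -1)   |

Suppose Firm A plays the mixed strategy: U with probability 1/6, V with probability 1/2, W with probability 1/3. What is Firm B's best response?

Compute Firm B's expected payoff from each pure strategy against the given mix.
L: (1/6)·4 + (1/2)·4 + (1/3)·6 = 14/3
M: (1/6)·3 + (1/2)·8 + (1/3)·7 = 41/6
N: (1/6)·(-4) + (1/2)·1 + (1/3)·(-1) = -1/2
Highest expected payoff is 41/6, from M.

M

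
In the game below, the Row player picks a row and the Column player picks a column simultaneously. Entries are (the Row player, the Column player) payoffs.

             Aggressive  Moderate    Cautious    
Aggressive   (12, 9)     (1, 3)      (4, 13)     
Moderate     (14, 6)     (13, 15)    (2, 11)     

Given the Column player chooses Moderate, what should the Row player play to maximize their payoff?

With the Column player fixed at Moderate, the Row player's payoffs are: Aggressive → 1, Moderate → 13.
The maximum is 13, achieved by Moderate.

Moderate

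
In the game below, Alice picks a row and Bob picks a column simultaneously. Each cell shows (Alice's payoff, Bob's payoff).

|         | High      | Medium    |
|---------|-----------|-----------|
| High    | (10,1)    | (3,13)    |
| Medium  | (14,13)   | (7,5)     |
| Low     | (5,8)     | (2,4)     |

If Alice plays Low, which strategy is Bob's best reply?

With Alice fixed at Low, Bob's payoffs are: High → 8, Medium → 4.
The maximum is 8, achieved by High.

High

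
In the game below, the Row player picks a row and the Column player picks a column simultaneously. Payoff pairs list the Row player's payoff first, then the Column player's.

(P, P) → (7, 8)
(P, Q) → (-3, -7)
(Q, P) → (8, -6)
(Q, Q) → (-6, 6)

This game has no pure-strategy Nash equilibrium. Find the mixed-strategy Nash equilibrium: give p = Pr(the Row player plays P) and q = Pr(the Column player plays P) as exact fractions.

p = 4/9, q = 3/4

In a mixed NE each player is indifferent between their pure strategies, so the opponent's mix sets the indifference.
The Column player indifferent between P and Q: p·8 + (1−p)·(-6) = p·(-7) + (1−p)·6 ⟹ (-6) + 14p = 6 + (-13)p ⟹ p = 4/9.
The Row player indifferent between P and Q: q·7 + (1−q)·(-3) = q·8 + (1−q)·(-6) ⟹ (-3) + 10q = (-6) + 14q ⟹ q = 3/4.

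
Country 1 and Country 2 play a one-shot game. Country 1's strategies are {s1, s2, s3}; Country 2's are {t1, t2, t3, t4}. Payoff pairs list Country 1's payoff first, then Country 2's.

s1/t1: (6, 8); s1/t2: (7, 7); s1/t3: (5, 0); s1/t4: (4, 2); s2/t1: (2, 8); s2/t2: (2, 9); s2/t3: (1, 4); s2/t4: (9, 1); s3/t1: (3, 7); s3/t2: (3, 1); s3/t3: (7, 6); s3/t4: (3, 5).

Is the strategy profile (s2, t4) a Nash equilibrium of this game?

No

Holding Country 2 at t4: Country 1 gets 9 from s2, versus 4 from s1, 3 from s3. No profitable deviation for Country 1.
Holding Country 1 at s2: Country 2 gets 1 from t4 but could get 9 by switching to t2. Country 2 has a profitable deviation.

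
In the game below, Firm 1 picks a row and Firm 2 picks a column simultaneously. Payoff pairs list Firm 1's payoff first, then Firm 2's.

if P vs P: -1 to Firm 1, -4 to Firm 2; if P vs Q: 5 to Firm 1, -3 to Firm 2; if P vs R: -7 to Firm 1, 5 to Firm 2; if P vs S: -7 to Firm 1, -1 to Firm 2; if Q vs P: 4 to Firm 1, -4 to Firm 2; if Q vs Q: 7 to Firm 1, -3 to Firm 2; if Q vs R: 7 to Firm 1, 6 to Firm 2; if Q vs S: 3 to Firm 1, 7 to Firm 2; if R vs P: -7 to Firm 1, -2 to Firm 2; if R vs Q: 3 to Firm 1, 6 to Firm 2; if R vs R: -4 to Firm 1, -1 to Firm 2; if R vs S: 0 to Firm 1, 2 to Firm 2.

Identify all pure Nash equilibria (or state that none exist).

(Q, S)

Find each player's best response to every opponent strategy; NE are the intersections.
Firm 1's best responses — vs P: Q (payoff 4); vs Q: Q (payoff 7); vs R: Q (payoff 7); vs S: Q (payoff 3).
Firm 2's best responses — vs P: R (payoff 5); vs Q: S (payoff 7); vs R: Q (payoff 6).
The only mutual best response is (Q, S); neither player gains by switching there.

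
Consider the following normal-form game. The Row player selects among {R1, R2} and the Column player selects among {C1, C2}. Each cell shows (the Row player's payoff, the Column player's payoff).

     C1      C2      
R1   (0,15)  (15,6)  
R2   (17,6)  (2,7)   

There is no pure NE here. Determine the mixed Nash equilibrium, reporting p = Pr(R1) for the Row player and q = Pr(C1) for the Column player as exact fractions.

In a mixed NE each player is indifferent between their pure strategies, so the opponent's mix sets the indifference.
The Column player indifferent between C1 and C2: p·15 + (1−p)·6 = p·6 + (1−p)·7 ⟹ 6 + 9p = 7 + (-1)p ⟹ p = 1/10.
The Row player indifferent between R1 and R2: q·0 + (1−q)·15 = q·17 + (1−q)·2 ⟹ 15 + (-15)q = 2 + 15q ⟹ q = 13/30.

p = 1/10, q = 13/30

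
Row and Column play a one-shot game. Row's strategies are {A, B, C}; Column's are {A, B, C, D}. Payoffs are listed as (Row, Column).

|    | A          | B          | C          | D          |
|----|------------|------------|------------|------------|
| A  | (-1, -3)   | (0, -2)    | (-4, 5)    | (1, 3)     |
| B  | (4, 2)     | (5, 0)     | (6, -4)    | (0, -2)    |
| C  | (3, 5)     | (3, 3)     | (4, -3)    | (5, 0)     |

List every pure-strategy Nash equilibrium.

(B, A)

Find each player's best response to every opponent strategy; NE are the intersections.
Row's best responses — vs A: B (payoff 4); vs B: B (payoff 5); vs C: B (payoff 6); vs D: C (payoff 5).
Column's best responses — vs A: C (payoff 5); vs B: A (payoff 2); vs C: A (payoff 5).
The only mutual best response is (B, A); neither player gains by switching there.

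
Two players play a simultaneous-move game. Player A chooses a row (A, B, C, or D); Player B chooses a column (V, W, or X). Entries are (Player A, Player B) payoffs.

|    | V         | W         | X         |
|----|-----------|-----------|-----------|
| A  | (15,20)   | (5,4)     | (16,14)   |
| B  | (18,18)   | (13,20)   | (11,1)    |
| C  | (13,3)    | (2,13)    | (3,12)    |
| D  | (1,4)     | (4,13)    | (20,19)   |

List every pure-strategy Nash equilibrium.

(B, W) and (D, X)

Check mutual best responses: a cell is a NE iff neither player can gain by unilaterally deviating.
Player A's best responses — vs V: B (payoff 18); vs W: B (payoff 13); vs X: D (payoff 20).
Player B's best responses — vs A: V (payoff 20); vs B: W (payoff 20); vs C: W (payoff 13); vs D: X (payoff 19).
Mutual best responses occur at (B, W) and (D, X); at each, neither player gains by switching.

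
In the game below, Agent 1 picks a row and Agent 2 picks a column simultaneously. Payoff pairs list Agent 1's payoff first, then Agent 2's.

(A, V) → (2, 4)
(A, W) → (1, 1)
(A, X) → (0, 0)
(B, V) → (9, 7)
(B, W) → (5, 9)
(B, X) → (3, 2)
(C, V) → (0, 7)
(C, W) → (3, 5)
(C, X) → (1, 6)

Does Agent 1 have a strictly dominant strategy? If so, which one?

Check whether one of Agent 1's strategies beats all alternatives regardless of what the opponent does.
B strictly dominates: vs V: 9 > each of {2, 0}; vs W: 5 > each of {1, 3}; vs X: 3 > each of {0, 1}.

B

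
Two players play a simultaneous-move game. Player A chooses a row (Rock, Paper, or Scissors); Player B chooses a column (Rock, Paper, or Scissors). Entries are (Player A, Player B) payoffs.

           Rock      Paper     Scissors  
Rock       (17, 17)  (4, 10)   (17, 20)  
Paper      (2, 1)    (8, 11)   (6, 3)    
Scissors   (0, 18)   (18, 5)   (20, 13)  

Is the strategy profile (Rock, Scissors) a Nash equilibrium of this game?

No

Holding Player B at Scissors: Player A gets 17 from Rock but could get 20 by switching to Scissors. Player A has a profitable deviation.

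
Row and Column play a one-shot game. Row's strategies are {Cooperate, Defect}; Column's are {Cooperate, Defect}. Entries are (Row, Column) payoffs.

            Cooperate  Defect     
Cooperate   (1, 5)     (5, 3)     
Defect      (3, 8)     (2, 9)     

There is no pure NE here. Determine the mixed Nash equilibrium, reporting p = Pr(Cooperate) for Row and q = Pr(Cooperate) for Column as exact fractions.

p = 1/3, q = 3/5

Each player's mixing probability is pinned down by making the *other* player indifferent.
Column indifferent between Cooperate and Defect: p·5 + (1−p)·8 = p·3 + (1−p)·9 ⟹ 8 + (-3)p = 9 + (-6)p ⟹ p = 1/3.
Row indifferent between Cooperate and Defect: q·1 + (1−q)·5 = q·3 + (1−q)·2 ⟹ 5 + (-4)q = 2 + 1q ⟹ q = 3/5.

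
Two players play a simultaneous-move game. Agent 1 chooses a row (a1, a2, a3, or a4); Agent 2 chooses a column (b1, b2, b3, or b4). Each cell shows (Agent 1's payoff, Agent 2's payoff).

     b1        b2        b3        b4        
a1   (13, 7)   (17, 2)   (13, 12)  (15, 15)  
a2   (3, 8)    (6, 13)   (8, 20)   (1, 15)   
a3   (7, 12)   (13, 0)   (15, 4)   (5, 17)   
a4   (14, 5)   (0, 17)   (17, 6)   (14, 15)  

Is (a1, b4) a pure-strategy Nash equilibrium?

Yes

Holding Agent 2 at b4: Agent 1 gets 15 from a1, versus 1 from a2, 5 from a3, 14 from a4. No profitable deviation for Agent 1.
Holding Agent 1 at a1: Agent 2 gets 15 from b4, versus 7 from b1, 2 from b2, 12 from b3. No profitable deviation for Agent 2 either.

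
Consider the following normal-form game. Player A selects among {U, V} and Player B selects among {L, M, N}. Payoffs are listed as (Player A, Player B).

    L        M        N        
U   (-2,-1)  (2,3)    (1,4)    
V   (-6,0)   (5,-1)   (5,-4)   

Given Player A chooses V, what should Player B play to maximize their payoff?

With Player A fixed at V, Player B's payoffs are: L → 0, M → -1, N → -4.
The maximum is 0, achieved by L.

L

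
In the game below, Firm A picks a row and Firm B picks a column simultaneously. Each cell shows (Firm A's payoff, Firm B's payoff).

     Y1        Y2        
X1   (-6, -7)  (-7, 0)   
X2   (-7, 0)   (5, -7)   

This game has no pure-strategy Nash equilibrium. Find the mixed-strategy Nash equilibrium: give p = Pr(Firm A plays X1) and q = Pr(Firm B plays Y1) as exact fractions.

Each player's mixing probability is pinned down by making the *other* player indifferent.
Firm B indifferent between Y1 and Y2: p·(-7) + (1−p)·0 = p·0 + (1−p)·(-7) ⟹ 0 + (-7)p = (-7) + 7p ⟹ p = 1/2.
Firm A indifferent between X1 and X2: q·(-6) + (1−q)·(-7) = q·(-7) + (1−q)·5 ⟹ (-7) + 1q = 5 + (-12)q ⟹ q = 12/13.

p = 1/2, q = 12/13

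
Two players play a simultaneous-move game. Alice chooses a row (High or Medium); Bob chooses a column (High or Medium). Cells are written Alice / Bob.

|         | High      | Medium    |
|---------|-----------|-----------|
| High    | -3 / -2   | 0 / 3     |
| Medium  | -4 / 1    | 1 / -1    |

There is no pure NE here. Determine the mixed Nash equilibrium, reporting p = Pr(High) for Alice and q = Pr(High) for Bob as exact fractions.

In a mixed NE each player is indifferent between their pure strategies, so the opponent's mix sets the indifference.
Bob indifferent between High and Medium: p·(-2) + (1−p)·1 = p·3 + (1−p)·(-1) ⟹ 1 + (-3)p = (-1) + 4p ⟹ p = 2/7.
Alice indifferent between High and Medium: q·(-3) + (1−q)·0 = q·(-4) + (1−q)·1 ⟹ 0 + (-3)q = 1 + (-5)q ⟹ q = 1/2.

p = 2/7, q = 1/2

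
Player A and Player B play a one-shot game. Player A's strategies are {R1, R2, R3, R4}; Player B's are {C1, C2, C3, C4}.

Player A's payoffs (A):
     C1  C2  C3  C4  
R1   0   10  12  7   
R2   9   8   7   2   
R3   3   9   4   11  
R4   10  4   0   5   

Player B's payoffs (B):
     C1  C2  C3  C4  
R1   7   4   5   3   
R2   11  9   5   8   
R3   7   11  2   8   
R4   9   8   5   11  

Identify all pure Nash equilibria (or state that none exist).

No pure-strategy Nash equilibrium

Find each player's best response to every opponent strategy; NE are the intersections.
Player A's best responses — vs C1: R4 (payoff 10); vs C2: R1 (payoff 10); vs C3: R1 (payoff 12); vs C4: R3 (payoff 11).
Player B's best responses — vs R1: C1 (payoff 7); vs R2: C1 (payoff 11); vs R3: C2 (payoff 11); vs R4: C4 (payoff 11).
No cell has both players best-responding. For instance, Player A's best reply to C1 is R4, but against R4 Player B prefers C4 over C1.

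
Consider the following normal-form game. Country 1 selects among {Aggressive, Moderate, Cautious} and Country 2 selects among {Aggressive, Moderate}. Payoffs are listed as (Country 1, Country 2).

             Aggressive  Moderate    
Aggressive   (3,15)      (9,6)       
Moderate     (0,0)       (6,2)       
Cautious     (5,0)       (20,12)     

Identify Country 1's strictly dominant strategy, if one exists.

Cautious

Check whether one of Country 1's strategies beats all alternatives regardless of what the opponent does.
Cautious strictly dominates: vs Aggressive: 5 > each of {3, 0}; vs Moderate: 20 > each of {9, 6}.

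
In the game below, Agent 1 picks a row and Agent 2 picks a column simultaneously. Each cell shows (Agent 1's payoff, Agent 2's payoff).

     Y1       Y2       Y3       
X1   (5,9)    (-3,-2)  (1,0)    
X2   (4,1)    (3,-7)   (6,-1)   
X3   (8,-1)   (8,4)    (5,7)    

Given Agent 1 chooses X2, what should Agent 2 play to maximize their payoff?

With Agent 1 fixed at X2, Agent 2's payoffs are: Y1 → 1, Y2 → -7, Y3 → -1.
The maximum is 1, achieved by Y1.

Y1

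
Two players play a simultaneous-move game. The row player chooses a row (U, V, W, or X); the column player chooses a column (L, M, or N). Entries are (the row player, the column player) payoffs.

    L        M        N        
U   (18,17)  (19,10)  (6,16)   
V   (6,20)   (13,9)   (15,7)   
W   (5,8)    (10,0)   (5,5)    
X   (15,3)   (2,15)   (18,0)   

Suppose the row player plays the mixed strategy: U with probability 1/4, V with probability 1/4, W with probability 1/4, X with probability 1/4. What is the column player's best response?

L

Compute the column player's expected payoff from each pure strategy against the given mix.
L: (1/4)·17 + (1/4)·20 + (1/4)·8 + (1/4)·3 = 12
M: (1/4)·10 + (1/4)·9 + (1/4)·0 + (1/4)·15 = 17/2
N: (1/4)·16 + (1/4)·7 + (1/4)·5 + (1/4)·0 = 7
Highest expected payoff is 12, from L.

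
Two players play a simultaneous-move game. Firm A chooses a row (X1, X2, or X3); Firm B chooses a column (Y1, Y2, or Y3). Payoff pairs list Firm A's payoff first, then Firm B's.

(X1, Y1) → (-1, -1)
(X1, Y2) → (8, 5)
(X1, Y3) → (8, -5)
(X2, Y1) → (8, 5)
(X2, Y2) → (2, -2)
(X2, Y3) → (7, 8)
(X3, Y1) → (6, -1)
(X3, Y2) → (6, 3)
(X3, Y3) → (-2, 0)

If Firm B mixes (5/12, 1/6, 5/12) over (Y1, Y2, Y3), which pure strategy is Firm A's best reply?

X2

Firm A's best reply maximizes expected payoff against the mix.
X1: (5/12)·(-1) + (1/6)·8 + (5/12)·8 = 17/4
X2: (5/12)·8 + (1/6)·2 + (5/12)·7 = 79/12
X3: (5/12)·6 + (1/6)·6 + (5/12)·(-2) = 8/3
Highest expected payoff is 79/12, from X2.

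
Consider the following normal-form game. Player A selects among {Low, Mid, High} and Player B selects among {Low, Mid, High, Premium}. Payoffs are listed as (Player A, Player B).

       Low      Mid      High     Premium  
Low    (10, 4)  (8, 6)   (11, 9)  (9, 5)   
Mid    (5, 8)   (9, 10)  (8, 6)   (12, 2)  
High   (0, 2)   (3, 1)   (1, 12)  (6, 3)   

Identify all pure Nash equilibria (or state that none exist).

(Low, High) and (Mid, Mid)

A profile is a Nash equilibrium when each player is best-responding to the other.
Player A's best responses — vs Low: Low (payoff 10); vs Mid: Mid (payoff 9); vs High: Low (payoff 11); vs Premium: Mid (payoff 12).
Player B's best responses — vs Low: High (payoff 9); vs Mid: Mid (payoff 10); vs High: High (payoff 12).
Mutual best responses occur at (Low, High) and (Mid, Mid); at each, neither player gains by switching.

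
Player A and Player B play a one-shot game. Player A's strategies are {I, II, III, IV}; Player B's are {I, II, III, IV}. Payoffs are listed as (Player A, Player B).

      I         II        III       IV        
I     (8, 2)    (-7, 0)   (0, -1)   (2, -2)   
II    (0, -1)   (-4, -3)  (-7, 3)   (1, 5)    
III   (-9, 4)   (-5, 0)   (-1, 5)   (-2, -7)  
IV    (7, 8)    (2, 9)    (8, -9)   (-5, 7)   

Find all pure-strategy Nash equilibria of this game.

Check mutual best responses: a cell is a NE iff neither player can gain by unilaterally deviating.
Player A's best responses — vs I: I (payoff 8); vs II: IV (payoff 2); vs III: IV (payoff 8); vs IV: I (payoff 2).
Player B's best responses — vs I: I (payoff 2); vs II: IV (payoff 5); vs III: III (payoff 5); vs IV: II (payoff 9).
Mutual best responses occur at (I, I) and (IV, II); at each, neither player gains by switching.

(I, I) and (IV, II)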